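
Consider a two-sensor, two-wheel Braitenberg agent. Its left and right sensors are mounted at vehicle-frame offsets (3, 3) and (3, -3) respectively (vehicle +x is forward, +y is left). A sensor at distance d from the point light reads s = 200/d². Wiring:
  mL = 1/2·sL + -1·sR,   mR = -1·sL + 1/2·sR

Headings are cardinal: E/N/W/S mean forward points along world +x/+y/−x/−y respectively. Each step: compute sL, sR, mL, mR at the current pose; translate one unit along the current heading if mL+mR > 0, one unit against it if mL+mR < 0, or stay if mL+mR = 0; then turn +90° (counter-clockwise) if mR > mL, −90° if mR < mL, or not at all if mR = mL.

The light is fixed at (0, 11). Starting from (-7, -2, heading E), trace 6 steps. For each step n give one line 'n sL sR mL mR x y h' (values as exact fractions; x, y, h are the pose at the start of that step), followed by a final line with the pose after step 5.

n=0: pose=(-7,-2,E); sL=50/29, sR=25/34; mL=125/986, mR=-2675/1972; mL+mR=-2425/1972 → advance -1; mR−mL=-2925/1972 → turn -1·90°
n=1: pose=(-8,-2,S); sL=200/281, sR=200/377; mL=-18500/105937, mR=-47300/105937; mL+mR=-65800/105937 → advance -1; mR−mL=-28800/105937 → turn -1·90°
n=2: pose=(-8,-1,W); sL=100/173, sR=100/101; mL=-12250/17473, mR=-1450/17473; mL+mR=-13700/17473 → advance -1; mR−mL=10800/17473 → turn +1·90°
n=3: pose=(-7,-1,S); sL=200/241, sR=8/13; mL=-628/3133, mR=-1636/3133; mL+mR=-2264/3133 → advance -1; mR−mL=-1008/3133 → turn -1·90°
n=4: pose=(-7,0,W); sL=25/37, sR=50/41; mL=-2675/3034, mR=-100/1517; mL+mR=-2875/3034 → advance -1; mR−mL=2475/3034 → turn +1·90°
n=5: pose=(-6,0,S); sL=40/41, sR=200/277; mL=-2660/11357, mR=-6980/11357; mL+mR=-9640/11357 → advance -1; mR−mL=-4320/11357 → turn -1·90°

0 50/29 25/34 125/986 -2675/1972 -7 -2 E
1 200/281 200/377 -18500/105937 -47300/105937 -8 -2 S
2 100/173 100/101 -12250/17473 -1450/17473 -8 -1 W
3 200/241 8/13 -628/3133 -1636/3133 -7 -1 S
4 25/37 50/41 -2675/3034 -100/1517 -7 0 W
5 40/41 200/277 -2660/11357 -6980/11357 -6 0 S
final -6 1 W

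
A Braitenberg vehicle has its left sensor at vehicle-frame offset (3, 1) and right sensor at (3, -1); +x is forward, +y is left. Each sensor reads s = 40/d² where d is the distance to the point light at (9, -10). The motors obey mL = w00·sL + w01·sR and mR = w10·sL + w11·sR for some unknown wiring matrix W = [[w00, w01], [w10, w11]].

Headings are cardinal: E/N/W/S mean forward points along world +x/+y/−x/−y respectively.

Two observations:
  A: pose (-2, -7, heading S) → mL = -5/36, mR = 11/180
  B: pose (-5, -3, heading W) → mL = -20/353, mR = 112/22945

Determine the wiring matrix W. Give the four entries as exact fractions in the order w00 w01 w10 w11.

obs A: pose=(-2,-7,S) → sL=2/5, sR=5/18, mL=-5/36, mR=11/180
obs B: pose=(-5,-3,W) → sL=8/65, sR=40/353, mL=-20/353, mR=112/22945
sensor matrix S = [[2/5, 5/18], [8/65, 40/353]]; det S = 460/41301
solve [mL_A; mL_B] = S·[w00; w01] and [mR_A; mR_B] = S·[w10; w11]:
  w00 = 0, w01 = -1/2, w10 = 1/2, w11 = -1/2

0 -1/2 1/2 -1/2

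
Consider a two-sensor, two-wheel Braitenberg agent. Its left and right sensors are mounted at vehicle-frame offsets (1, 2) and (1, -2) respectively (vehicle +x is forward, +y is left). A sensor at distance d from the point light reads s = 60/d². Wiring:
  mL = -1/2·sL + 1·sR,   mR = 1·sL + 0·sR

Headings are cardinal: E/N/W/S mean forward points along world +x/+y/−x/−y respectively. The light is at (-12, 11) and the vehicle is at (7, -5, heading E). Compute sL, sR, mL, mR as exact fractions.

left sensor world pos  = (8, -3); dL² = 596
right sensor world pos = (8, -7); dR² = 724
sL = 60/596 = 15/149
sR = 60/724 = 15/181
mL = -1/2·sL + 1·sR = 1755/53938
mR = 1·sL + 0·sR = 15/149

15/149 15/181 1755/53938 15/149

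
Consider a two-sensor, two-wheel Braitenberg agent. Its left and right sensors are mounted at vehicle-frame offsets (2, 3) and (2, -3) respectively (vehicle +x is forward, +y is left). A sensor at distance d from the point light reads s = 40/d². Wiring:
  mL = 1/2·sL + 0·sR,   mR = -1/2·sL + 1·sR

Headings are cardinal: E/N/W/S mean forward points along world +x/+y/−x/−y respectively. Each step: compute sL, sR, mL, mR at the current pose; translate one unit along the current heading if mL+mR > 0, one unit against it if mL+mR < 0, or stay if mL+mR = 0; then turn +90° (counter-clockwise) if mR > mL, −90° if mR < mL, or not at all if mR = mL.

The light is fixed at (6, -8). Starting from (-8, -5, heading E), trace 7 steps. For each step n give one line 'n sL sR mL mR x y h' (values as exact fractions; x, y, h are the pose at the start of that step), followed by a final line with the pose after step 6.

0 2/9 5/18 1/9 1/6 -8 -5 E
1 40/281 8/25 20/281 1748/7025 -7 -5 N
2 20/113 20/137 10/113 890/15481 -7 -4 W
3 8/65 40/157 4/65 1972/10205 -8 -4 N
4 2/13 1/8 1/13 5/104 -8 -3 W
5 40/373 40/193 20/373 11060/71989 -9 -3 N
6 20/149 4/37 10/149 226/5513 -9 -2 W
final -10 -2 N

n=0: pose=(-8,-5,E); sL=2/9, sR=5/18; mL=1/9, mR=1/6; mL+mR=5/18 → advance +1; mR−mL=1/18 → turn +1·90°
n=1: pose=(-7,-5,N); sL=40/281, sR=8/25; mL=20/281, mR=1748/7025; mL+mR=8/25 → advance +1; mR−mL=1248/7025 → turn +1·90°
n=2: pose=(-7,-4,W); sL=20/113, sR=20/137; mL=10/113, mR=890/15481; mL+mR=20/137 → advance +1; mR−mL=-480/15481 → turn -1·90°
n=3: pose=(-8,-4,N); sL=8/65, sR=40/157; mL=4/65, mR=1972/10205; mL+mR=40/157 → advance +1; mR−mL=1344/10205 → turn +1·90°
n=4: pose=(-8,-3,W); sL=2/13, sR=1/8; mL=1/13, mR=5/104; mL+mR=1/8 → advance +1; mR−mL=-3/104 → turn -1·90°
n=5: pose=(-9,-3,N); sL=40/373, sR=40/193; mL=20/373, mR=11060/71989; mL+mR=40/193 → advance +1; mR−mL=7200/71989 → turn +1·90°
n=6: pose=(-9,-2,W); sL=20/149, sR=4/37; mL=10/149, mR=226/5513; mL+mR=4/37 → advance +1; mR−mL=-144/5513 → turn -1·90°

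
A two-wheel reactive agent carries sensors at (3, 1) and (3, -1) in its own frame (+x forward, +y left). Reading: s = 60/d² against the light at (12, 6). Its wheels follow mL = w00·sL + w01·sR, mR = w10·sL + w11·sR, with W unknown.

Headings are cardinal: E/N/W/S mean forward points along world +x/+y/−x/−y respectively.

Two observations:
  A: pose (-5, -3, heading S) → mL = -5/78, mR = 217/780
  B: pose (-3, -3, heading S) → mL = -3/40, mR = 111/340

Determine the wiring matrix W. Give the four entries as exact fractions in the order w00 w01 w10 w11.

obs A: pose=(-5,-3,S) → sL=3/20, sR=5/39, mL=-5/78, mR=217/780
obs B: pose=(-3,-3,S) → sL=3/17, sR=3/20, mL=-3/40, mR=111/340
sensor matrix S = [[3/20, 5/39], [3/17, 3/20]]; det S = -11/88400
solve [mL_A; mL_B] = S·[w00; w01] and [mR_A; mR_B] = S·[w10; w11]:
  w00 = 0, w01 = -1/2, w10 = 1, w11 = 1

0 -1/2 1 1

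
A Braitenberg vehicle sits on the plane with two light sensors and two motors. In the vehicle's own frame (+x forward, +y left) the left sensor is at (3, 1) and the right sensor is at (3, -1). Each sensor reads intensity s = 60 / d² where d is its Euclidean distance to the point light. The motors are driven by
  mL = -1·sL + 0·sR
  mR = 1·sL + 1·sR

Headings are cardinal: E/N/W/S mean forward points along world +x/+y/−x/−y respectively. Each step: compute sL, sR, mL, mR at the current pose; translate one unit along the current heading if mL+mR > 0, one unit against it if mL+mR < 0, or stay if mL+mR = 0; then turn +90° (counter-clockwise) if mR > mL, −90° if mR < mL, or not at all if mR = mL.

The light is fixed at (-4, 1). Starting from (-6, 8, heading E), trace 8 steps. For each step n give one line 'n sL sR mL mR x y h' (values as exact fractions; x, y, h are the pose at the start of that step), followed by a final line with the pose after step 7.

0 12/13 60/37 -12/13 1224/481 -6 8 E
1 15/26 3/5 -15/26 153/130 -5 8 N
2 12/13 60/97 -12/13 1944/1261 -5 9 W
3 30/13 30/17 -30/13 900/221 -6 9 S
4 12/13 60/37 -12/13 1224/481 -6 8 E
5 15/26 3/5 -15/26 153/130 -5 8 N
6 12/13 60/97 -12/13 1944/1261 -5 9 W
7 30/13 30/17 -30/13 900/221 -6 9 S
final -6 8 E

n=0: pose=(-6,8,E); sL=12/13, sR=60/37; mL=-12/13, mR=1224/481; mL+mR=60/37 → advance +1; mR−mL=1668/481 → turn +1·90°
n=1: pose=(-5,8,N); sL=15/26, sR=3/5; mL=-15/26, mR=153/130; mL+mR=3/5 → advance +1; mR−mL=114/65 → turn +1·90°
n=2: pose=(-5,9,W); sL=12/13, sR=60/97; mL=-12/13, mR=1944/1261; mL+mR=60/97 → advance +1; mR−mL=3108/1261 → turn +1·90°
n=3: pose=(-6,9,S); sL=30/13, sR=30/17; mL=-30/13, mR=900/221; mL+mR=30/17 → advance +1; mR−mL=1410/221 → turn +1·90°
n=4: pose=(-6,8,E); sL=12/13, sR=60/37; mL=-12/13, mR=1224/481; mL+mR=60/37 → advance +1; mR−mL=1668/481 → turn +1·90°
n=5: pose=(-5,8,N); sL=15/26, sR=3/5; mL=-15/26, mR=153/130; mL+mR=3/5 → advance +1; mR−mL=114/65 → turn +1·90°
n=6: pose=(-5,9,W); sL=12/13, sR=60/97; mL=-12/13, mR=1944/1261; mL+mR=60/97 → advance +1; mR−mL=3108/1261 → turn +1·90°
n=7: pose=(-6,9,S); sL=30/13, sR=30/17; mL=-30/13, mR=900/221; mL+mR=30/17 → advance +1; mR−mL=1410/221 → turn +1·90°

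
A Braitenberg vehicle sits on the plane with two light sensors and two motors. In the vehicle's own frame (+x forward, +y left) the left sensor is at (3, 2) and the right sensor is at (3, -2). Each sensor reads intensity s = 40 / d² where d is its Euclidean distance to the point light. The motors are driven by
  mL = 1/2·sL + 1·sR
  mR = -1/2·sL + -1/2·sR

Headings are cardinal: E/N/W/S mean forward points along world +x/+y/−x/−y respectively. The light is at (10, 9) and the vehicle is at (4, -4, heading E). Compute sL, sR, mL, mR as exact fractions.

4/13 20/117 38/117 -28/117

left sensor world pos  = (7, -2); dL² = 130
right sensor world pos = (7, -6); dR² = 234
sL = 40/130 = 4/13
sR = 40/234 = 20/117
mL = 1/2·sL + 1·sR = 38/117
mR = -1/2·sL + -1/2·sR = -28/117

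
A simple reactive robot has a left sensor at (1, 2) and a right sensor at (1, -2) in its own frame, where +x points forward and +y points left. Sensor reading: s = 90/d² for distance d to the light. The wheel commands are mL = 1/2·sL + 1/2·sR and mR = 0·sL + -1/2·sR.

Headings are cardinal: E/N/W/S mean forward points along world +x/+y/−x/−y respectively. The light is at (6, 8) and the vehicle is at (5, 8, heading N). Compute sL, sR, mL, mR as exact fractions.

9 45 27 -45/2

left sensor world pos  = (3, 9); dL² = 10
right sensor world pos = (7, 9); dR² = 2
sL = 90/10 = 9
sR = 90/2 = 45
mL = 1/2·sL + 1/2·sR = 27
mR = 0·sL + -1/2·sR = -45/2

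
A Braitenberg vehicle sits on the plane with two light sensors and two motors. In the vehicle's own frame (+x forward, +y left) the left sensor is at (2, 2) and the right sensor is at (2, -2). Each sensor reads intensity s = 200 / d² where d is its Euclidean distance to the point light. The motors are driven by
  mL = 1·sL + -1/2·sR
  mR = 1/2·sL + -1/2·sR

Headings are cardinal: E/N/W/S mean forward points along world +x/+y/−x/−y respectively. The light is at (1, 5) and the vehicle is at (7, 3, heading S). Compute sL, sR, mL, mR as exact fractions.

left sensor world pos  = (9, 1); dL² = 80
right sensor world pos = (5, 1); dR² = 32
sL = 200/80 = 5/2
sR = 200/32 = 25/4
mL = 1·sL + -1/2·sR = -5/8
mR = 1/2·sL + -1/2·sR = -15/8

5/2 25/4 -5/8 -15/8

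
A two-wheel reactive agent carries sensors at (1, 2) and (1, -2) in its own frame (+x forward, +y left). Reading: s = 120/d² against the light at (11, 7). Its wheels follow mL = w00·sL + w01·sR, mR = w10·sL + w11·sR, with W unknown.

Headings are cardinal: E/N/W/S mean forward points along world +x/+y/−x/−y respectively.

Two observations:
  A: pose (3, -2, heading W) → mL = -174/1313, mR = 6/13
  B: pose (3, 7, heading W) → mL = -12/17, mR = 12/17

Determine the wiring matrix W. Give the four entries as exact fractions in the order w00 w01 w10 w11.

-1 1/2 0 1/2

obs A: pose=(3,-2,W) → sL=60/101, sR=12/13, mL=-174/1313, mR=6/13
obs B: pose=(3,7,W) → sL=24/17, sR=24/17, mL=-12/17, mR=12/17
sensor matrix S = [[60/101, 12/13], [24/17, 24/17]]; det S = -10368/22321
solve [mL_A; mL_B] = S·[w00; w01] and [mR_A; mR_B] = S·[w10; w11]:
  w00 = -1, w01 = 1/2, w10 = 0, w11 = 1/2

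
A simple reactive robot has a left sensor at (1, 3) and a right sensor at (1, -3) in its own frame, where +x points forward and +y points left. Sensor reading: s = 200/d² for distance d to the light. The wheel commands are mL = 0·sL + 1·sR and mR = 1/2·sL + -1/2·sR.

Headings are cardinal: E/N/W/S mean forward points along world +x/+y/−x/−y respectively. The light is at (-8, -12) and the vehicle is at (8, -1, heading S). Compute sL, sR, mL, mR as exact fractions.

200/461 200/269 200/269 -19200/124009

left sensor world pos  = (11, -2); dL² = 461
right sensor world pos = (5, -2); dR² = 269
sL = 200/461 = 200/461
sR = 200/269 = 200/269
mL = 0·sL + 1·sR = 200/269
mR = 1/2·sL + -1/2·sR = -19200/124009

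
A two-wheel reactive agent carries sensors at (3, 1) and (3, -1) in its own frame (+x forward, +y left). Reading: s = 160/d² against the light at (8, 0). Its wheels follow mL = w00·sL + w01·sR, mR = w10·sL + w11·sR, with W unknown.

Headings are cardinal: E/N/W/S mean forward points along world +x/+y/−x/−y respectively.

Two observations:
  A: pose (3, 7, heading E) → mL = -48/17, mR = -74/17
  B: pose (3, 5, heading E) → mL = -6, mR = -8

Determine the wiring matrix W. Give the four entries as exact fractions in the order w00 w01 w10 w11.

1/2 -1 -1 -1/2

obs A: pose=(3,7,E) → sL=40/17, sR=4, mL=-48/17, mR=-74/17
obs B: pose=(3,5,E) → sL=4, sR=8, mL=-6, mR=-8
sensor matrix S = [[40/17, 4], [4, 8]]; det S = 48/17
solve [mL_A; mL_B] = S·[w00; w01] and [mR_A; mR_B] = S·[w10; w11]:
  w00 = 1/2, w01 = -1, w10 = -1, w11 = -1/2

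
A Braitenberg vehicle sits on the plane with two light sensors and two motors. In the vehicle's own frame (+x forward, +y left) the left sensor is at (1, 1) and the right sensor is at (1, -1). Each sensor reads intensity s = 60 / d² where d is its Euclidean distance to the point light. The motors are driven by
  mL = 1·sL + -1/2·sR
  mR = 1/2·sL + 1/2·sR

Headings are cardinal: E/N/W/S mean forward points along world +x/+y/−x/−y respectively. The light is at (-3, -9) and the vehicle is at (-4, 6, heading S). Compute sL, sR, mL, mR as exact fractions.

15/49 3/10 153/980 297/980

left sensor world pos  = (-3, 5); dL² = 196
right sensor world pos = (-5, 5); dR² = 200
sL = 60/196 = 15/49
sR = 60/200 = 3/10
mL = 1·sL + -1/2·sR = 153/980
mR = 1/2·sL + 1/2·sR = 297/980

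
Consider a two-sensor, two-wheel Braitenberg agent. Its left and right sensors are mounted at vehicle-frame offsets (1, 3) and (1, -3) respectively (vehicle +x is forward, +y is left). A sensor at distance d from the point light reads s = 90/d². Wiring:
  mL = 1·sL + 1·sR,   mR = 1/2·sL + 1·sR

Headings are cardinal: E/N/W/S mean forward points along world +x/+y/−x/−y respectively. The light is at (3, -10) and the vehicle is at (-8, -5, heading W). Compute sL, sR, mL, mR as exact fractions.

left sensor world pos  = (-9, -8); dL² = 148
right sensor world pos = (-9, -2); dR² = 208
sL = 90/148 = 45/74
sR = 90/208 = 45/104
mL = 1·sL + 1·sR = 4005/3848
mR = 1/2·sL + 1·sR = 2835/3848

45/74 45/104 4005/3848 2835/3848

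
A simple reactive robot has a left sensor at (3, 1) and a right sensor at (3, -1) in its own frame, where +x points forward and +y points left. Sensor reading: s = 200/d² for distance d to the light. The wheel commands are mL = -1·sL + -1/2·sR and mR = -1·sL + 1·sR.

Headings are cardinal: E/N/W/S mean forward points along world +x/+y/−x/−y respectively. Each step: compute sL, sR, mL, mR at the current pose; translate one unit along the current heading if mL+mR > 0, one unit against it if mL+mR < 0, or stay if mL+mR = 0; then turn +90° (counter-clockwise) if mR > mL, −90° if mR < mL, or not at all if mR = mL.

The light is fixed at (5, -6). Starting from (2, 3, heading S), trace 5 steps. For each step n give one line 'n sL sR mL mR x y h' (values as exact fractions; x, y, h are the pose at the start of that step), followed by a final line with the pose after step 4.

n=0: pose=(2,3,S); sL=5, sR=50/13; mL=-90/13, mR=-15/13; mL+mR=-105/13 → advance -1; mR−mL=75/13 → turn +1·90°
n=1: pose=(2,4,E); sL=200/121, sR=200/81; mL=-28300/9801, mR=8000/9801; mL+mR=-20300/9801 → advance -1; mR−mL=100/27 → turn +1·90°
n=2: pose=(1,4,N); sL=100/97, sR=100/89; mL=-13750/8633, mR=800/8633; mL+mR=-12950/8633 → advance -1; mR−mL=150/89 → turn +1·90°
n=3: pose=(1,3,W); sL=200/113, sR=200/149; mL=-41100/16837, mR=-7200/16837; mL+mR=-48300/16837 → advance -1; mR−mL=300/149 → turn +1·90°
n=4: pose=(2,3,S); sL=5, sR=50/13; mL=-90/13, mR=-15/13; mL+mR=-105/13 → advance -1; mR−mL=75/13 → turn +1·90°

0 5 50/13 -90/13 -15/13 2 3 S
1 200/121 200/81 -28300/9801 8000/9801 2 4 E
2 100/97 100/89 -13750/8633 800/8633 1 4 N
3 200/113 200/149 -41100/16837 -7200/16837 1 3 W
4 5 50/13 -90/13 -15/13 2 3 S
final 2 4 E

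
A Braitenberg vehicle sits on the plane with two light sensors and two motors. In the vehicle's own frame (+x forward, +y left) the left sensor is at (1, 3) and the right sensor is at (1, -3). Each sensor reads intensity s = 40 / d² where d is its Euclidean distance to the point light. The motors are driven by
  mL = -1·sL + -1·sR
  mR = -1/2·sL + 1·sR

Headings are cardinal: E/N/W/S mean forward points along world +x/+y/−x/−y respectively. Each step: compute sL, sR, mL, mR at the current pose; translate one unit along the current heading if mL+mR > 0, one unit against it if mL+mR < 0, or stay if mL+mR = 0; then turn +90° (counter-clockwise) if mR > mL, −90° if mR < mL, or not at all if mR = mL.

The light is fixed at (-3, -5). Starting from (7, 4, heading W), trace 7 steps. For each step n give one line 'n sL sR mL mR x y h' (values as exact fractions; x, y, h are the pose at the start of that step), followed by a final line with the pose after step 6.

n=0: pose=(7,4,W); sL=40/117, sR=8/45; mL=-304/585, mR=4/585; mL+mR=-20/39 → advance -1; mR−mL=308/585 → turn +1·90°
n=1: pose=(8,4,S); sL=2/13, sR=5/16; mL=-97/208, mR=49/208; mL+mR=-3/13 → advance -1; mR−mL=73/104 → turn +1·90°
n=2: pose=(8,5,E); sL=40/313, sR=40/193; mL=-20240/60409, mR=8660/60409; mL+mR=-60/313 → advance -1; mR−mL=28900/60409 → turn +1·90°
n=3: pose=(7,5,N); sL=4/17, sR=4/29; mL=-184/493, mR=10/493; mL+mR=-6/17 → advance -1; mR−mL=194/493 → turn +1·90°
n=4: pose=(7,4,W); sL=40/117, sR=8/45; mL=-304/585, mR=4/585; mL+mR=-20/39 → advance -1; mR−mL=308/585 → turn +1·90°
n=5: pose=(8,4,S); sL=2/13, sR=5/16; mL=-97/208, mR=49/208; mL+mR=-3/13 → advance -1; mR−mL=73/104 → turn +1·90°
n=6: pose=(8,5,E); sL=40/313, sR=40/193; mL=-20240/60409, mR=8660/60409; mL+mR=-60/313 → advance -1; mR−mL=28900/60409 → turn +1·90°

0 40/117 8/45 -304/585 4/585 7 4 W
1 2/13 5/16 -97/208 49/208 8 4 S
2 40/313 40/193 -20240/60409 8660/60409 8 5 E
3 4/17 4/29 -184/493 10/493 7 5 N
4 40/117 8/45 -304/585 4/585 7 4 W
5 2/13 5/16 -97/208 49/208 8 4 S
6 40/313 40/193 -20240/60409 8660/60409 8 5 E
final 7 5 N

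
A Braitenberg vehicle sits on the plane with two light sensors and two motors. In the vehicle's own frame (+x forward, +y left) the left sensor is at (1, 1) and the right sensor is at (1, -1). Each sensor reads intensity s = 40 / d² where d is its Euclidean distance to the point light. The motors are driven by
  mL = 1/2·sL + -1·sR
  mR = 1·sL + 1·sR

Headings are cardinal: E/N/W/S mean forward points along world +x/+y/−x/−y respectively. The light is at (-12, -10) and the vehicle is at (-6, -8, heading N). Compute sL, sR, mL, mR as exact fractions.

20/17 20/29 -50/493 920/493

left sensor world pos  = (-7, -7); dL² = 34
right sensor world pos = (-5, -7); dR² = 58
sL = 40/34 = 20/17
sR = 40/58 = 20/29
mL = 1/2·sL + -1·sR = -50/493
mR = 1·sL + 1·sR = 920/493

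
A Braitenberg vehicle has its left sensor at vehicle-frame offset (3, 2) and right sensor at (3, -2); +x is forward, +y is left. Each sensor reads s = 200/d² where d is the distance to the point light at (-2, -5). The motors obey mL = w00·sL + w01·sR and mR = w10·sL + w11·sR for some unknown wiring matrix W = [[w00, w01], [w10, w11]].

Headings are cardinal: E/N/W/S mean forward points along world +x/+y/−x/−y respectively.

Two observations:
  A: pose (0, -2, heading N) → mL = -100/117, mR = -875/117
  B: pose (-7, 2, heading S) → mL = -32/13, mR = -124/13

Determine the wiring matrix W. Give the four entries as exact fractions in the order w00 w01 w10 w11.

-1/2 1/2 -1 -1/2

obs A: pose=(0,-2,N) → sL=50/9, sR=50/13, mL=-100/117, mR=-875/117
obs B: pose=(-7,2,S) → sL=8, sR=40/13, mL=-32/13, mR=-124/13
sensor matrix S = [[50/9, 50/13], [8, 40/13]]; det S = -1600/117
solve [mL_A; mL_B] = S·[w00; w01] and [mR_A; mR_B] = S·[w10; w11]:
  w00 = -1/2, w01 = 1/2, w10 = -1, w11 = -1/2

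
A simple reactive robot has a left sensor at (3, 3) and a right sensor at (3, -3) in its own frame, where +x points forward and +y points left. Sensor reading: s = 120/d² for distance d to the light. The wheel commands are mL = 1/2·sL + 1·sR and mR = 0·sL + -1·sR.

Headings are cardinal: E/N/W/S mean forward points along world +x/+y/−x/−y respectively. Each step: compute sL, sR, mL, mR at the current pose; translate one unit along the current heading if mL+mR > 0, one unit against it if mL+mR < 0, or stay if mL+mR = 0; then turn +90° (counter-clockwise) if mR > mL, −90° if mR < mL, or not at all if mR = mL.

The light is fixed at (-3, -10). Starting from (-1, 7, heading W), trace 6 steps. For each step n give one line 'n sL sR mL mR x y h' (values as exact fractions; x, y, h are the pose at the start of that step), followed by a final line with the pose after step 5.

n=0: pose=(-1,7,W); sL=120/197, sR=120/401; mL=47700/78997, mR=-120/401; mL+mR=60/197 → advance +1; mR−mL=-71340/78997 → turn -1·90°
n=1: pose=(-2,7,N); sL=30/101, sR=15/52; mL=2295/5252, mR=-15/52; mL+mR=15/101 → advance +1; mR−mL=-1905/2626 → turn -1·90°
n=2: pose=(-2,8,E); sL=120/457, sR=120/241; mL=69300/110137, mR=-120/241; mL+mR=60/457 → advance +1; mR−mL=-124140/110137 → turn -1·90°
n=3: pose=(-1,8,S); sL=12/25, sR=60/113; mL=2178/2825, mR=-60/113; mL+mR=6/25 → advance +1; mR−mL=-3678/2825 → turn -1·90°
n=4: pose=(-1,7,W); sL=120/197, sR=120/401; mL=47700/78997, mR=-120/401; mL+mR=60/197 → advance +1; mR−mL=-71340/78997 → turn -1·90°
n=5: pose=(-2,7,N); sL=30/101, sR=15/52; mL=2295/5252, mR=-15/52; mL+mR=15/101 → advance +1; mR−mL=-1905/2626 → turn -1·90°

0 120/197 120/401 47700/78997 -120/401 -1 7 W
1 30/101 15/52 2295/5252 -15/52 -2 7 N
2 120/457 120/241 69300/110137 -120/241 -2 8 E
3 12/25 60/113 2178/2825 -60/113 -1 8 S
4 120/197 120/401 47700/78997 -120/401 -1 7 W
5 30/101 15/52 2295/5252 -15/52 -2 7 N
final -2 8 E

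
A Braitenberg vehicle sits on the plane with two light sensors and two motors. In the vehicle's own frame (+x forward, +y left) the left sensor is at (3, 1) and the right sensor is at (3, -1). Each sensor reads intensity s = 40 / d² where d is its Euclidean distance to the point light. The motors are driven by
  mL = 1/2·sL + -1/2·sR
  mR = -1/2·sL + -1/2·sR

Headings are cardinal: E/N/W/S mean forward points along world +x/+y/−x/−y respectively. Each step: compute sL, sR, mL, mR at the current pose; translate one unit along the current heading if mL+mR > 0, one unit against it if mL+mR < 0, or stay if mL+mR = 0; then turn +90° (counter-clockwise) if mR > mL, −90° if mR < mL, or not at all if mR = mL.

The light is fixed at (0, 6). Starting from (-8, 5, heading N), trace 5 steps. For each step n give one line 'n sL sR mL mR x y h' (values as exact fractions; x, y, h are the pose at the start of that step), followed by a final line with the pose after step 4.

0 8/17 40/53 -128/901 -552/901 -8 5 N
1 20/13 20/17 40/221 -300/221 -8 4 E
2 40/89 8/25 144/2225 -856/2225 -9 4 S
3 10/37 5/18 -5/1332 -365/1332 -9 5 W
4 8/17 40/53 -128/901 -552/901 -8 5 N
final -8 4 E

n=0: pose=(-8,5,N); sL=8/17, sR=40/53; mL=-128/901, mR=-552/901; mL+mR=-40/53 → advance -1; mR−mL=-8/17 → turn -1·90°
n=1: pose=(-8,4,E); sL=20/13, sR=20/17; mL=40/221, mR=-300/221; mL+mR=-20/17 → advance -1; mR−mL=-20/13 → turn -1·90°
n=2: pose=(-9,4,S); sL=40/89, sR=8/25; mL=144/2225, mR=-856/2225; mL+mR=-8/25 → advance -1; mR−mL=-40/89 → turn -1·90°
n=3: pose=(-9,5,W); sL=10/37, sR=5/18; mL=-5/1332, mR=-365/1332; mL+mR=-5/18 → advance -1; mR−mL=-10/37 → turn -1·90°
n=4: pose=(-8,5,N); sL=8/17, sR=40/53; mL=-128/901, mR=-552/901; mL+mR=-40/53 → advance -1; mR−mL=-8/17 → turn -1·90°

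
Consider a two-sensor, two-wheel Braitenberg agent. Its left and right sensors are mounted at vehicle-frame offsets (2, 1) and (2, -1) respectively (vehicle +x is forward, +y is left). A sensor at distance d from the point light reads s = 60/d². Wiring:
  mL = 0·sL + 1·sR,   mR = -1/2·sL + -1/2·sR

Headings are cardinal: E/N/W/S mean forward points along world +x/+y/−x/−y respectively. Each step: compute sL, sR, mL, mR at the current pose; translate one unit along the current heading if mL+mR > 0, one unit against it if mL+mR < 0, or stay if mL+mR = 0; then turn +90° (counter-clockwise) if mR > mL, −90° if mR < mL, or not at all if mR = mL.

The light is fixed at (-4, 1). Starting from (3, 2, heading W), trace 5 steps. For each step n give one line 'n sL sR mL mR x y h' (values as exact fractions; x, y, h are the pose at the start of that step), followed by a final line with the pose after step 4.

n=0: pose=(3,2,W); sL=12/5, sR=60/29; mL=60/29, mR=-324/145; mL+mR=-24/145 → advance -1; mR−mL=-624/145 → turn -1·90°
n=1: pose=(4,2,N); sL=30/29, sR=2/3; mL=2/3, mR=-74/87; mL+mR=-16/87 → advance -1; mR−mL=-44/29 → turn -1·90°
n=2: pose=(4,1,E); sL=60/101, sR=60/101; mL=60/101, mR=-60/101; mL+mR=0 → advance +0; mR−mL=-120/101 → turn -1·90°
n=3: pose=(4,1,S); sL=12/17, sR=60/53; mL=60/53, mR=-828/901; mL+mR=192/901 → advance +1; mR−mL=-1848/901 → turn -1·90°
n=4: pose=(4,0,W); sL=3/2, sR=5/3; mL=5/3, mR=-19/12; mL+mR=1/12 → advance +1; mR−mL=-13/4 → turn -1·90°

0 12/5 60/29 60/29 -324/145 3 2 W
1 30/29 2/3 2/3 -74/87 4 2 N
2 60/101 60/101 60/101 -60/101 4 1 E
3 12/17 60/53 60/53 -828/901 4 1 S
4 3/2 5/3 5/3 -19/12 4 0 W
final 3 0 N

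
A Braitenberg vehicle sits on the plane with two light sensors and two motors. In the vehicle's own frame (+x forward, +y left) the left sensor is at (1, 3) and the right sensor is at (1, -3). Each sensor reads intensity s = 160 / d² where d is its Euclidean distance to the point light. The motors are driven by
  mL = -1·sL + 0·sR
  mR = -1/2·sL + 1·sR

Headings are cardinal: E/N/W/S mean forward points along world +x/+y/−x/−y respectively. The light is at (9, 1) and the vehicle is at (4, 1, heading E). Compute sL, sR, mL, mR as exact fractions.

32/5 32/5 -32/5 16/5

left sensor world pos  = (5, 4); dL² = 25
right sensor world pos = (5, -2); dR² = 25
sL = 160/25 = 32/5
sR = 160/25 = 32/5
mL = -1·sL + 0·sR = -32/5
mR = -1/2·sL + 1·sR = 16/5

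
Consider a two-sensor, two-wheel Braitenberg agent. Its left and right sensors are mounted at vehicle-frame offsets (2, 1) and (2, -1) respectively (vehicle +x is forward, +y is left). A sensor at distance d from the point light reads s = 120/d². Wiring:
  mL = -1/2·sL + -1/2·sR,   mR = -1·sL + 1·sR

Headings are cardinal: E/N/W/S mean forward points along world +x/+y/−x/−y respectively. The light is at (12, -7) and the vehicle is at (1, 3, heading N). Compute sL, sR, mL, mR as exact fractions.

5/12 30/61 -665/1464 55/732

left sensor world pos  = (0, 5); dL² = 288
right sensor world pos = (2, 5); dR² = 244
sL = 120/288 = 5/12
sR = 120/244 = 30/61
mL = -1/2·sL + -1/2·sR = -665/1464
mR = -1·sL + 1·sR = 55/732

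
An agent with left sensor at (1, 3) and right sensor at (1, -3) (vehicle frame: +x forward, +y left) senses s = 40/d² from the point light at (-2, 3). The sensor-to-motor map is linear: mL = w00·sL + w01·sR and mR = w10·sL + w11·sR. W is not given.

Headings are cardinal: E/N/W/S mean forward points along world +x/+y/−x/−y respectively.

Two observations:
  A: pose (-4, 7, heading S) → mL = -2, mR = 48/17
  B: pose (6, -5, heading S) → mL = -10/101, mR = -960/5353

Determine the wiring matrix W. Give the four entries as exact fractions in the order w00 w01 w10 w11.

obs A: pose=(-4,7,S) → sL=4, sR=20/17, mL=-2, mR=48/17
obs B: pose=(6,-5,S) → sL=20/101, sR=20/53, mL=-10/101, mR=-960/5353
sensor matrix S = [[4, 20/17], [20/101, 20/53]]; det S = 116160/91001
solve [mL_A; mL_B] = S·[w00; w01] and [mR_A; mR_B] = S·[w10; w11]:
  w00 = -1/2, w01 = 0, w10 = 1, w11 = -1

-1/2 0 1 -1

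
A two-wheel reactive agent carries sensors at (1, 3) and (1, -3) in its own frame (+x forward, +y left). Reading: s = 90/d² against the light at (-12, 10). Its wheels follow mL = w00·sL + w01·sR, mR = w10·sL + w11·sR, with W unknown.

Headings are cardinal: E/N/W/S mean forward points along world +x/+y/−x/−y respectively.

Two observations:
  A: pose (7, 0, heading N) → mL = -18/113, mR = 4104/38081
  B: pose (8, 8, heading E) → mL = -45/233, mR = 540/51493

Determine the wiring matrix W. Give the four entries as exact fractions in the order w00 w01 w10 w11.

obs A: pose=(7,0,N) → sL=90/337, sR=18/113, mL=-18/113, mR=4104/38081
obs B: pose=(8,8,E) → sL=45/221, sR=45/233, mL=-45/233, mR=540/51493
sensor matrix S = [[90/337, 18/113], [45/221, 45/233]]; det S = 37538640/1960904933
solve [mL_A; mL_B] = S·[w00; w01] and [mR_A; mR_B] = S·[w10; w11]:
  w00 = 0, w01 = -1, w10 = 1, w11 = -1

0 -1 1 -1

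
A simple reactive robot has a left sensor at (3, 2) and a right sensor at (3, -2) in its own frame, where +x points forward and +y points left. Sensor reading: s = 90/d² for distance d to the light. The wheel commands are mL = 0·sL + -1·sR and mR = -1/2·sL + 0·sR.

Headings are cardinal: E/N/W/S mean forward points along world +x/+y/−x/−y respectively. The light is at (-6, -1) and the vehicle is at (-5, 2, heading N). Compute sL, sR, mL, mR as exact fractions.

90/37 2 -2 -45/37

left sensor world pos  = (-7, 5); dL² = 37
right sensor world pos = (-3, 5); dR² = 45
sL = 90/37 = 90/37
sR = 90/45 = 2
mL = 0·sL + -1·sR = -2
mR = -1/2·sL + 0·sR = -45/37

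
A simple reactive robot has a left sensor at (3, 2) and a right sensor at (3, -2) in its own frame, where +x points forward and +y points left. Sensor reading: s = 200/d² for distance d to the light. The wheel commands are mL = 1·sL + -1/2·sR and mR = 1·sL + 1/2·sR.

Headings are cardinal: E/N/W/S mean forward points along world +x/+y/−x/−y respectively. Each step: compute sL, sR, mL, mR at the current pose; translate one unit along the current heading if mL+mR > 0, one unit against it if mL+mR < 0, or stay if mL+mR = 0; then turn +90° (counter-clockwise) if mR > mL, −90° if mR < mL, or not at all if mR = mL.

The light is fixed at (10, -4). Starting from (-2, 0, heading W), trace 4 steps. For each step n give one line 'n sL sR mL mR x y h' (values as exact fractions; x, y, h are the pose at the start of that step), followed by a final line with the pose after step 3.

0 200/229 200/261 29300/59769 75100/59769 -2 0 W
1 100/61 100/113 8250/6893 14350/6893 -3 0 S
2 8/5 200/101 308/505 1308/505 -3 -1 E
3 25/29 25/17 125/986 1575/986 -2 -1 N
final -2 0 W

n=0: pose=(-2,0,W); sL=200/229, sR=200/261; mL=29300/59769, mR=75100/59769; mL+mR=400/229 → advance +1; mR−mL=200/261 → turn +1·90°
n=1: pose=(-3,0,S); sL=100/61, sR=100/113; mL=8250/6893, mR=14350/6893; mL+mR=200/61 → advance +1; mR−mL=100/113 → turn +1·90°
n=2: pose=(-3,-1,E); sL=8/5, sR=200/101; mL=308/505, mR=1308/505; mL+mR=16/5 → advance +1; mR−mL=200/101 → turn +1·90°
n=3: pose=(-2,-1,N); sL=25/29, sR=25/17; mL=125/986, mR=1575/986; mL+mR=50/29 → advance +1; mR−mL=25/17 → turn +1·90°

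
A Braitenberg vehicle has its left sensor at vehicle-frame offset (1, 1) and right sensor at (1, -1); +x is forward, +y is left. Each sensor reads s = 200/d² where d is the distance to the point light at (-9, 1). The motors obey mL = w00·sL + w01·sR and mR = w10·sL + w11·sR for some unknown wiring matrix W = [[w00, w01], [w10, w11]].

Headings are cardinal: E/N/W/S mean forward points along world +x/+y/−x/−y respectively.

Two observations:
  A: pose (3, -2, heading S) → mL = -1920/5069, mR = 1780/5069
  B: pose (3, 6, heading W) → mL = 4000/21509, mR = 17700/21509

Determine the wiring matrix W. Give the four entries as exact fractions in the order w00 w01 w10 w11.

1 -1 1 -1/2

obs A: pose=(3,-2,S) → sL=40/37, sR=200/137, mL=-1920/5069, mR=1780/5069
obs B: pose=(3,6,W) → sL=200/137, sR=200/157, mL=4000/21509, mR=17700/21509
sensor matrix S = [[40/37, 200/137], [200/137, 200/157]]; det S = -82208000/109029121
solve [mL_A; mL_B] = S·[w00; w01] and [mR_A; mR_B] = S·[w10; w11]:
  w00 = 1, w01 = -1, w10 = 1, w11 = -1/2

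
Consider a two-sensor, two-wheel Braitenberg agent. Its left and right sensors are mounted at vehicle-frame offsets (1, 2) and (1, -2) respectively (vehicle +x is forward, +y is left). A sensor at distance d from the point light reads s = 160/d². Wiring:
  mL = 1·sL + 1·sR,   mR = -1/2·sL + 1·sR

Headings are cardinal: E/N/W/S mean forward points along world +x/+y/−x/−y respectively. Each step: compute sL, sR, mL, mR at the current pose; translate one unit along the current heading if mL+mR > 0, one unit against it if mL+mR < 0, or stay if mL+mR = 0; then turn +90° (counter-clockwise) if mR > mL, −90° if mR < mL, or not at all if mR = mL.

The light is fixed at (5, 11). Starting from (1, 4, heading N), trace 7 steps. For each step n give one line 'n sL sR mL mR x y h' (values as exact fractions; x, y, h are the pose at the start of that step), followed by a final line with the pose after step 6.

0 20/9 4 56/9 26/9 1 4 N
1 32/5 160/73 3136/365 -368/365 1 5 E
2 16/5 80/37 992/185 104/185 2 5 S
3 160/97 160/41 22080/3977 12240/3977 2 4 W
4 20/9 4 56/9 26/9 1 4 N
5 32/5 160/73 3136/365 -368/365 1 5 E
6 16/5 80/37 992/185 104/185 2 5 S
final 2 4 W

n=0: pose=(1,4,N); sL=20/9, sR=4; mL=56/9, mR=26/9; mL+mR=82/9 → advance +1; mR−mL=-10/3 → turn -1·90°
n=1: pose=(1,5,E); sL=32/5, sR=160/73; mL=3136/365, mR=-368/365; mL+mR=2768/365 → advance +1; mR−mL=-48/5 → turn -1·90°
n=2: pose=(2,5,S); sL=16/5, sR=80/37; mL=992/185, mR=104/185; mL+mR=1096/185 → advance +1; mR−mL=-24/5 → turn -1·90°
n=3: pose=(2,4,W); sL=160/97, sR=160/41; mL=22080/3977, mR=12240/3977; mL+mR=34320/3977 → advance +1; mR−mL=-240/97 → turn -1·90°
n=4: pose=(1,4,N); sL=20/9, sR=4; mL=56/9, mR=26/9; mL+mR=82/9 → advance +1; mR−mL=-10/3 → turn -1·90°
n=5: pose=(1,5,E); sL=32/5, sR=160/73; mL=3136/365, mR=-368/365; mL+mR=2768/365 → advance +1; mR−mL=-48/5 → turn -1·90°
n=6: pose=(2,5,S); sL=16/5, sR=80/37; mL=992/185, mR=104/185; mL+mR=1096/185 → advance +1; mR−mL=-24/5 → turn -1·90°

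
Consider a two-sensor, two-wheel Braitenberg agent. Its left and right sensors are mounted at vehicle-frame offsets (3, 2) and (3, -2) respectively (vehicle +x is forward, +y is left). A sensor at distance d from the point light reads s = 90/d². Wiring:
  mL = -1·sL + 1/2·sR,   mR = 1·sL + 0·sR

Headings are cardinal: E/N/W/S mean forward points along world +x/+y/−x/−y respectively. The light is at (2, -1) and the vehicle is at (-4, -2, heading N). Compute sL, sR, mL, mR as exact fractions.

45/34 9/2 63/68 45/34

left sensor world pos  = (-6, 1); dL² = 68
right sensor world pos = (-2, 1); dR² = 20
sL = 90/68 = 45/34
sR = 90/20 = 9/2
mL = -1·sL + 1/2·sR = 63/68
mR = 1·sL + 0·sR = 45/34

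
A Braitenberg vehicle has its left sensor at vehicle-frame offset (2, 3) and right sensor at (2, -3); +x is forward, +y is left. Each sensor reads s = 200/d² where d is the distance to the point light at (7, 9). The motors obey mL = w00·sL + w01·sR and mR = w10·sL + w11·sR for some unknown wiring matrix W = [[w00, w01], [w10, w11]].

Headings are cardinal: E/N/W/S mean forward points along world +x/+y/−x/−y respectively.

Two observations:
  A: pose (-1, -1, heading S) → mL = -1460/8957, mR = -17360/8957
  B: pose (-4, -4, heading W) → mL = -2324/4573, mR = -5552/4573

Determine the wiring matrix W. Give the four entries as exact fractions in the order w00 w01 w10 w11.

obs A: pose=(-1,-1,S) → sL=200/169, sR=40/53, mL=-1460/8957, mR=-17360/8957
obs B: pose=(-4,-4,W) → sL=8/17, sR=200/269, mL=-2324/4573, mR=-5552/4573
sensor matrix S = [[200/169, 40/53], [8/17, 200/269]]; det S = 21492480/40960361
solve [mL_A; mL_B] = S·[w00; w01] and [mR_A; mR_B] = S·[w10; w11]:
  w00 = 1/2, w01 = -1, w10 = -1, w11 = -1

1/2 -1 -1 -1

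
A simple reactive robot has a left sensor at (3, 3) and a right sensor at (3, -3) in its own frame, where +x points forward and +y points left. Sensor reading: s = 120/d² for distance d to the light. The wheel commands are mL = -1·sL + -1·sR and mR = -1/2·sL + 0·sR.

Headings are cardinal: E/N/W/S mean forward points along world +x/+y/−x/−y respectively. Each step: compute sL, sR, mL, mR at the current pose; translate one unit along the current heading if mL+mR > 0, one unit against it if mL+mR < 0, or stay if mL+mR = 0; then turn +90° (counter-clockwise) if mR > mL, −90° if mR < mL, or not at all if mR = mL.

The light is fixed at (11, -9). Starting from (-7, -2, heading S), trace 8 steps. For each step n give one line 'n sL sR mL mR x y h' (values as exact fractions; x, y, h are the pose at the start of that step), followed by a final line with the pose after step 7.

n=0: pose=(-7,-2,S); sL=120/241, sR=120/457; mL=-83760/110137, mR=-60/241; mL+mR=-111180/110137 → advance -1; mR−mL=56340/110137 → turn +1·90°
n=1: pose=(-7,-1,E); sL=60/173, sR=12/25; mL=-3576/4325, mR=-30/173; mL+mR=-4326/4325 → advance -1; mR−mL=2826/4325 → turn +1·90°
n=2: pose=(-8,-1,N); sL=24/121, sR=120/377; mL=-23568/45617, mR=-12/121; mL+mR=-28092/45617 → advance -1; mR−mL=19044/45617 → turn +1·90°
n=3: pose=(-8,-2,W); sL=6/25, sR=15/73; mL=-813/1825, mR=-3/25; mL+mR=-1032/1825 → advance -1; mR−mL=594/1825 → turn +1·90°
n=4: pose=(-7,-2,S); sL=120/241, sR=120/457; mL=-83760/110137, mR=-60/241; mL+mR=-111180/110137 → advance -1; mR−mL=56340/110137 → turn +1·90°
n=5: pose=(-7,-1,E); sL=60/173, sR=12/25; mL=-3576/4325, mR=-30/173; mL+mR=-4326/4325 → advance -1; mR−mL=2826/4325 → turn +1·90°
n=6: pose=(-8,-1,N); sL=24/121, sR=120/377; mL=-23568/45617, mR=-12/121; mL+mR=-28092/45617 → advance -1; mR−mL=19044/45617 → turn +1·90°
n=7: pose=(-8,-2,W); sL=6/25, sR=15/73; mL=-813/1825, mR=-3/25; mL+mR=-1032/1825 → advance -1; mR−mL=594/1825 → turn +1·90°

0 120/241 120/457 -83760/110137 -60/241 -7 -2 S
1 60/173 12/25 -3576/4325 -30/173 -7 -1 E
2 24/121 120/377 -23568/45617 -12/121 -8 -1 N
3 6/25 15/73 -813/1825 -3/25 -8 -2 W
4 120/241 120/457 -83760/110137 -60/241 -7 -2 S
5 60/173 12/25 -3576/4325 -30/173 -7 -1 E
6 24/121 120/377 -23568/45617 -12/121 -8 -1 N
7 6/25 15/73 -813/1825 -3/25 -8 -2 W
final -7 -2 S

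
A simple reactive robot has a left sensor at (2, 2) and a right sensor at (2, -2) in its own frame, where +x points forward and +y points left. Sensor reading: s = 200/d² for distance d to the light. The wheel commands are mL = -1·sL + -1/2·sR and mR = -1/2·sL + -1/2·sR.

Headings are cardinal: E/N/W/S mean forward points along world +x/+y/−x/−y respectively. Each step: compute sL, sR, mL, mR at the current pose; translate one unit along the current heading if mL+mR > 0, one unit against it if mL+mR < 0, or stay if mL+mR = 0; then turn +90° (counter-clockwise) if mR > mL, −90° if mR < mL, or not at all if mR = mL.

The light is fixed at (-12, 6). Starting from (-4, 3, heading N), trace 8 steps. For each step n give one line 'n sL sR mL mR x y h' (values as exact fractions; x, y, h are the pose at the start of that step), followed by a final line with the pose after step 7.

n=0: pose=(-4,3,N); sL=200/37, sR=200/101; mL=-23900/3737, mR=-13800/3737; mL+mR=-37700/3737 → advance -1; mR−mL=100/37 → turn +1·90°
n=1: pose=(-4,2,W); sL=25/9, sR=5; mL=-95/18, mR=-35/9; mL+mR=-55/6 → advance -1; mR−mL=25/18 → turn +1·90°
n=2: pose=(-3,2,S); sL=200/157, sR=40/17; mL=-6540/2669, mR=-4840/2669; mL+mR=-11380/2669 → advance -1; mR−mL=100/157 → turn +1·90°
n=3: pose=(-3,3,E); sL=100/61, sR=100/73; mL=-10350/4453, mR=-6700/4453; mL+mR=-17050/4453 → advance -1; mR−mL=50/61 → turn +1·90°
n=4: pose=(-4,3,N); sL=200/37, sR=200/101; mL=-23900/3737, mR=-13800/3737; mL+mR=-37700/3737 → advance -1; mR−mL=100/37 → turn +1·90°
n=5: pose=(-4,2,W); sL=25/9, sR=5; mL=-95/18, mR=-35/9; mL+mR=-55/6 → advance -1; mR−mL=25/18 → turn +1·90°
n=6: pose=(-3,2,S); sL=200/157, sR=40/17; mL=-6540/2669, mR=-4840/2669; mL+mR=-11380/2669 → advance -1; mR−mL=100/157 → turn +1·90°
n=7: pose=(-3,3,E); sL=100/61, sR=100/73; mL=-10350/4453, mR=-6700/4453; mL+mR=-17050/4453 → advance -1; mR−mL=50/61 → turn +1·90°

0 200/37 200/101 -23900/3737 -13800/3737 -4 3 N
1 25/9 5 -95/18 -35/9 -4 2 W
2 200/157 40/17 -6540/2669 -4840/2669 -3 2 S
3 100/61 100/73 -10350/4453 -6700/4453 -3 3 E
4 200/37 200/101 -23900/3737 -13800/3737 -4 3 N
5 25/9 5 -95/18 -35/9 -4 2 W
6 200/157 40/17 -6540/2669 -4840/2669 -3 2 S
7 100/61 100/73 -10350/4453 -6700/4453 -3 3 E
final -4 3 N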